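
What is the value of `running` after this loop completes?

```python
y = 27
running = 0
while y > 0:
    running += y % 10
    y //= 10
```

Sum digits of 27
`running` takes the values: 0 → 7 → 9

Answer: 9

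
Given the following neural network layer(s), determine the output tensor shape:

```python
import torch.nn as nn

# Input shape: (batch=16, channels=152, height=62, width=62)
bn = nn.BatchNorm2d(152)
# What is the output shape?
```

Input: (16, 152, 62, 62) -> Output: (16, 152, 62, 62)

Answer: (16, 152, 62, 62)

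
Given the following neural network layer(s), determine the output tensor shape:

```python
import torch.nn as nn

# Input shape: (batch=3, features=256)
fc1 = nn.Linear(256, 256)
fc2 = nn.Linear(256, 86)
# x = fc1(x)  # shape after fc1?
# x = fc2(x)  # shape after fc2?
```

Input: (3, 256) -> after fc1: (3, 256) -> Output: (3, 86)

Answer: (3, 86)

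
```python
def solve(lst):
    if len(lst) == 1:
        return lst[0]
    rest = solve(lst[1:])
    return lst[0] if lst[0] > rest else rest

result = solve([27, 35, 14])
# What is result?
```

Recursive max over [27, 35, 14] = 35

Answer: 35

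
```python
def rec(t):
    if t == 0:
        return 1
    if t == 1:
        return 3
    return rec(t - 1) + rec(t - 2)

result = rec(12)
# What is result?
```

Build up from base cases: rec(0)=1, rec(1)=3, rec(2)=4, rec(3)=7, rec(4)=11, rec(5)=18, rec(6)=29, ..., rec(12)=521

Answer: 521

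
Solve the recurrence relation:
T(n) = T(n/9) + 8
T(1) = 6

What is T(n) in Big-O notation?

Each step divides n by 9 and adds 8. After log_9(n) steps we reach T(1)=6. So T(n) = 8·log_9(n) + 6 = O(log n).

Answer: O(log n)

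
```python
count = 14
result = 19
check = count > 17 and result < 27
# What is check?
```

Trace:
`count = 14` → count = 14
`result = 19` → result = 19
`check = count > 17 and result < 27` → check = False
So check = False

Answer: False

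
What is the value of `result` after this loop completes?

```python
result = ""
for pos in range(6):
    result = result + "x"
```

Repeat 'x' 6 times
`result` takes the values: "" → "x" → "xx" → "xxx" → "xxxx" → "xxxxx" → "xxxxxx"

Answer: "xxxxxx"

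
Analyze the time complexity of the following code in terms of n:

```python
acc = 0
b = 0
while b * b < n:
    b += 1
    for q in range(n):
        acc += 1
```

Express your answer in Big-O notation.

Each loop level contributes: √n × n. Multiplying the contributions gives O(n√n).

Answer: O(n√n)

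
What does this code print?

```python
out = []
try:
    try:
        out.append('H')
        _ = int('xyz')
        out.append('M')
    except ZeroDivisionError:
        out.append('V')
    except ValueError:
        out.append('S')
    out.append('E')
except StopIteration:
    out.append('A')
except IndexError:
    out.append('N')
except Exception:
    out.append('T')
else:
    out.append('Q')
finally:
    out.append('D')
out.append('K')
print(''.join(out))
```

Execution trace: 'H' (inner try body) → 'S' (inner except ValueError) → 'E' (try body, no exception) → 'Q' (else) → 'D' (finally) → 'K' (after the try/except). Output: HSEQDK

Answer: HSEQDK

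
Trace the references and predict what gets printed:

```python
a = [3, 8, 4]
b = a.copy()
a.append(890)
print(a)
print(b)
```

Key concept: list.copy() creates independent copy.
Step by step:
`a = [3, 8, 4]` → a = [3, 8, 4]
`b = a.copy()` → b = [3, 8, 4]
`a.append(890)` → a = [3, 8, 4, 890]
`print(a)` → prints [3, 8, 4, 890]
`print(b)` → prints [3, 8, 4]

Answer:
[3, 8, 4, 890]
[3, 8, 4]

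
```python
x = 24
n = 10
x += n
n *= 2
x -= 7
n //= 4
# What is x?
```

Trace:
`x = 24` → x = 24
`n = 10` → n = 10
`x += n` → x = 34
`n *= 2` → n = 20
`x -= 7` → x = 27
`n //= 4` → n = 5
So x = 27

Answer: 27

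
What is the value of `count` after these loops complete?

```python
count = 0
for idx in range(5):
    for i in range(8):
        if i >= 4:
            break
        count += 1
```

Inner breaks at 4, outer runs 5 times
`count` takes the values: 0 → 1 → 2 → 3 → 4 → 5 → 6 → 7 → 8 → 9 → 10 → 11 → 12 → 13 → 14 → 15 → 16 → 17 → 18 → 19 → 20

Answer: 20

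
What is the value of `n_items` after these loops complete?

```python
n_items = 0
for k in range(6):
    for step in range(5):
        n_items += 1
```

6 * 5 = 30
`n_items` takes the values: 0 → 1 → 2 → 3 → 4 → 5 → 6 → 7 → 8 → 9 → 10 → 11 → 12 → 13 → 14 → 15 → 16 → 17 → 18 → 19 → 20 → 21 → 22 → 23 → 24 → 25 → 26 → 27 → 28 → 29 → 30

Answer: 30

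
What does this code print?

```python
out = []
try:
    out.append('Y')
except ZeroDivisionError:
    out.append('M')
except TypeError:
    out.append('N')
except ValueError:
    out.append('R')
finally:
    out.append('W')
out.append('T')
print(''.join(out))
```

Execution trace: 'Y' (try body, no exception) → 'W' (finally) → 'T' (after the try/except). Output: YWT

Answer: YWT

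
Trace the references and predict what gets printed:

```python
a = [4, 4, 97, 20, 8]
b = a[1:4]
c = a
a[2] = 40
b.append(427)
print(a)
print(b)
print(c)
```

Key concept: slice vs alias.
Step by step:
`a = [4, 4, 97, 20, 8]` → a = [4, 4, 97, 20, 8]
`b = a[1:4]` → b = [4, 97, 20]
`c = a` → c = [4, 4, 97, 20, 8] (same object as a)
`a[2] = 40` → a = [4, 4, 40, 20, 8] (same object as c); c = [4, 4, 40, 20, 8] (same object as a)
`b.append(427)` → b = [4, 97, 20, 427]
`print(a)` → prints [4, 4, 40, 20, 8]
`print(b)` → prints [4, 97, 20, 427]
`print(c)` → prints [4, 4, 40, 20, 8]

Answer:
[4, 4, 40, 20, 8]
[4, 97, 20, 427]
[4, 4, 40, 20, 8]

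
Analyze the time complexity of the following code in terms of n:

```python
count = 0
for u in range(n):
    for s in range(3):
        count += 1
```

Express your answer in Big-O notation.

Each loop level contributes: n × 1. Multiplying the contributions gives O(n).

Answer: O(n)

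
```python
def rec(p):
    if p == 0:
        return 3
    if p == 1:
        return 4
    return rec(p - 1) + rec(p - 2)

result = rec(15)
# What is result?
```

Build up from base cases: rec(0)=3, rec(1)=4, rec(2)=7, rec(3)=11, rec(4)=18, rec(5)=29, rec(6)=47, ..., rec(15)=3571

Answer: 3571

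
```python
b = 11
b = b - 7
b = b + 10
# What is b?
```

Trace:
`b = 11` → b = 11
`b = b - 7` → b = 4
`b = b + 10` → b = 14
So b = 14

Answer: 14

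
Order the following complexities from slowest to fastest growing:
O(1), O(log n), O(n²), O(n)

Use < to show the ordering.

Ordered by growth rate: O(1) < O(log n) < O(n) < O(n²)

Answer: O(1) < O(log n) < O(n) < O(n²)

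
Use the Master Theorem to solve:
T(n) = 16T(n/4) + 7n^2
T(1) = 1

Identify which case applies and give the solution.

a=16, b=4, f(n)=7n^2. log_4(16) = 2. Since c=2 = 2, Case 2 applies: T(n) = Θ(n^log_b(a) · log n) = O(n^2 log n).

Answer: O(n^2 log n) - Case 2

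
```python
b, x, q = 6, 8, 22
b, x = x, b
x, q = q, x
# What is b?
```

Trace:
`b, x, q = 6, 8, 22` → b = 6; x = 8; q = 22
`b, x = x, b` → b = 8; x = 6
`x, q = q, x` → x = 22; q = 6
So b = 8

Answer: 8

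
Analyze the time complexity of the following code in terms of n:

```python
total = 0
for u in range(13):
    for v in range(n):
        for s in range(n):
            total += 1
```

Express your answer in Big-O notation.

Each loop level contributes: 1 × n × n. Multiplying the contributions gives O(n^2).

Answer: O(n^2)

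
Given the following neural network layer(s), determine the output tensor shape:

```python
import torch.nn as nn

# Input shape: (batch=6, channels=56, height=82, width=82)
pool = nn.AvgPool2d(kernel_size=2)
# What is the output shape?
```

Input: (6, 56, 82, 82) -> Output: (6, 56, 41, 41)

Answer: (6, 56, 41, 41)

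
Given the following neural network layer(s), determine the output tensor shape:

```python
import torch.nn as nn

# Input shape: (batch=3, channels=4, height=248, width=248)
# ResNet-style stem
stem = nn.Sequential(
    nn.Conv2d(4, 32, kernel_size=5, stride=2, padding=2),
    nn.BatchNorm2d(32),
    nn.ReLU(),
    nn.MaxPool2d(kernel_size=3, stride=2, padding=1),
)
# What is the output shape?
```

Input: (3, 4, 248, 248) -> after Conv2d 5x5 stride=2: (3, 32, 124, 124) -> Output: (3, 32, 62, 62)

Answer: (3, 32, 62, 62)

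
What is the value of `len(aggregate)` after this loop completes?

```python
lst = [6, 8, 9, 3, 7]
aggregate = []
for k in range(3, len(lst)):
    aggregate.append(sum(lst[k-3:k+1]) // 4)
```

Number of 4-element averages
`aggregate` takes the values: [] → [6] → [6, 6]
So `len(aggregate)` = 2

Answer: 2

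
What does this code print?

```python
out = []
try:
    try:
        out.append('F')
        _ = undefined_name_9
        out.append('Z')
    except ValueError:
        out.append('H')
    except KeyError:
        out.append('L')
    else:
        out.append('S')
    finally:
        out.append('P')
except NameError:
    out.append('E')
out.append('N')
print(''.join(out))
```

Execution trace: 'F' (try body) → 'P' (finally) → 'E' (outer except NameError) → 'N' (after the try/except). Output: FPEN

Answer: FPEN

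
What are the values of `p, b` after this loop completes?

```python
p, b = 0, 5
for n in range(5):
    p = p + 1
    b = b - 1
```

p goes 0→5, b goes 5→0
`p, b` takes the values: (0, 5) → (1, 5) → (1, 4) → (2, 4) → (2, 3) → (3, 3) → (3, 2) → (4, 2) → (4, 1) → (5, 1) → (5, 0)

Answer: 5, 0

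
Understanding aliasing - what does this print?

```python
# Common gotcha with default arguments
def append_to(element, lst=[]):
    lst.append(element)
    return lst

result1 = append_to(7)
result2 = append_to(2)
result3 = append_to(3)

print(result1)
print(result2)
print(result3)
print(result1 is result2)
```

Key concept: mutable default argument gotcha.
Step by step:
`result1 = append_to(7)` → result1 = [7]
`result2 = append_to(2)` → result1 = [7, 2] (same object as result2); result2 = [7, 2] (same object as result1)
`result3 = append_to(3)` → result1 = [7, 2, 3] (same object as result2, result3); result2 = [7, 2, 3] (same object as result1, result3); result3 = [7, 2, 3] (same object as result1, result2)
`print(result1)` → prints [7, 2, 3]
`print(result2)` → prints [7, 2, 3]
`print(result3)` → prints [7, 2, 3]
`print(result1 is result2)` → prints True

Answer:
[7, 2, 3]
[7, 2, 3]
[7, 2, 3]
True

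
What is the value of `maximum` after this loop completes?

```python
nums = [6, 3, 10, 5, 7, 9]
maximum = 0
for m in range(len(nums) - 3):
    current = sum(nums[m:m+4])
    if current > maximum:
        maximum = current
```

Max sum of 4-element window in [6, 3, 10, 5, 7, 9]
`maximum` takes the values: 0 → 24 → 25 → 31

Answer: 31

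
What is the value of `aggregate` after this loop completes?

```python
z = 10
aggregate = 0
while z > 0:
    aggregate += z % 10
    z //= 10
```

Sum digits of 10
`aggregate` takes the values: 0 → 1

Answer: 1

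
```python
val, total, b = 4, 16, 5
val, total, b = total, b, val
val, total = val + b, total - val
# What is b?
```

Trace:
`val, total, b = 4, 16, 5` → val = 4; total = 16; b = 5
`val, total, b = total, b, val` → val = 16; total = 5; b = 4
`val, total = val + b, total - val` → val = 20; total = -11
So b = 4

Answer: 4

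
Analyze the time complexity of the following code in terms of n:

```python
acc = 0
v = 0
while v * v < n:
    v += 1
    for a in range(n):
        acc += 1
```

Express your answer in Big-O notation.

Each loop level contributes: √n × n. Multiplying the contributions gives O(n√n).

Answer: O(n√n)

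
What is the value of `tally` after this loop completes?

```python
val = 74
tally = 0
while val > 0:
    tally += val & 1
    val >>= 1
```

Count set bits in 74 (binary: 0b1001010)
`tally` takes the values: 0 → 1 → 2 → 3

Answer: 3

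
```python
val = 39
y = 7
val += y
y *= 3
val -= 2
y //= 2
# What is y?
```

Trace:
`val = 39` → val = 39
`y = 7` → y = 7
`val += y` → val = 46
`y *= 3` → y = 21
`val -= 2` → val = 44
`y //= 2` → y = 10
So y = 10

Answer: 10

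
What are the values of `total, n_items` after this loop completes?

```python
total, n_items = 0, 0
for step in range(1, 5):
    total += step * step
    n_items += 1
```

Sum of squares and count
`total, n_items` takes the values: (0, 0) → (1, 0) → (1, 1) → (5, 1) → (5, 2) → (14, 2) → (14, 3) → (30, 3) → (30, 4)

Answer: 30, 4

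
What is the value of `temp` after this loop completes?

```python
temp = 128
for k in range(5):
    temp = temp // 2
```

Halve 5 times: 128 // 2^5 = 4
`temp` takes the values: 128 → 64 → 32 → 16 → 8 → 4

Answer: 4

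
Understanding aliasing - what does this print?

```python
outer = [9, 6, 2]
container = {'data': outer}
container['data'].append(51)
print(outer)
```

Key concept: dict holds reference to list.
Step by step:
`outer = [9, 6, 2]` → outer = [9, 6, 2]
`container = {'data': outer}` → container = {'data': [9, 6, 2]}
`container['data'].append(51)` → outer = [9, 6, 2, 51]; container = {'data': [9, 6, 2, 51]}
`print(outer)` → prints [9, 6, 2, 51]

Answer: [9, 6, 2, 51]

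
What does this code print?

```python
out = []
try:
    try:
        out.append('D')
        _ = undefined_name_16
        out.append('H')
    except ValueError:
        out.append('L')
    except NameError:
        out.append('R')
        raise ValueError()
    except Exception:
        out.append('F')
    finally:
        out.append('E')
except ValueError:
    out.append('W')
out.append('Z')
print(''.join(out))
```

Execution trace: 'D' (inner try body) → 'R' (inner except NameError) → 'E' (inner finally) → 'W' (outer except ValueError) → 'Z' (after the try/except). Output: DREWZ

Answer: DREWZ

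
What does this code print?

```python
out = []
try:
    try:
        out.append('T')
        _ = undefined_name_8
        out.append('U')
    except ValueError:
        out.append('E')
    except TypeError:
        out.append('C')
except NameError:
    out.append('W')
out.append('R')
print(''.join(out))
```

Execution trace: 'T' (inner try body) → 'W' (outer except NameError) → 'R' (after the try/except). Output: TWR

Answer: TWR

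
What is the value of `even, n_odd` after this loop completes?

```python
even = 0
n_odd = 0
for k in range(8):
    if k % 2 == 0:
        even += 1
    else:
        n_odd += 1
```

Count evens and odds in range(8)
`even, n_odd` takes the values: (0, 0) → (1, 0) → (1, 1) → (2, 1) → (2, 2) → (3, 2) → (3, 3) → (4, 3) → (4, 4)

Answer: 4, 4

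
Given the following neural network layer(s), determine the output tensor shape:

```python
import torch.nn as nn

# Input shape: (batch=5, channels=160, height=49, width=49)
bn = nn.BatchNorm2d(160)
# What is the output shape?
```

Input: (5, 160, 49, 49) -> Output: (5, 160, 49, 49)

Answer: (5, 160, 49, 49)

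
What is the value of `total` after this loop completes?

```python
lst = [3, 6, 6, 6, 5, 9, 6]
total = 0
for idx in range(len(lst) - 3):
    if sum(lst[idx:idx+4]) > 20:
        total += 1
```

Count windows with sum > 20
`total` takes the values: 0 → 1 → 2 → 3 → 4

Answer: 4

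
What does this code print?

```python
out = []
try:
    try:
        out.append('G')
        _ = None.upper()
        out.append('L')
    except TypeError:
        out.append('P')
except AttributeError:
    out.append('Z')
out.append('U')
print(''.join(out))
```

Execution trace: 'G' (try body) → 'Z' (outer except AttributeError) → 'U' (after the try/except). Output: GZU

Answer: GZU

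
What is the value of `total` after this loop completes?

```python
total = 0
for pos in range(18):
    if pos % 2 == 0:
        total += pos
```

Sum of even numbers 0 to 17
`total` takes the values: 0 → 2 → 6 → 12 → 20 → 30 → 42 → 56 → 72

Answer: 72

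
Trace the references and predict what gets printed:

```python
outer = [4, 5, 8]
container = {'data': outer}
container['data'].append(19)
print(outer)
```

Key concept: dict holds reference to list.
Step by step:
`outer = [4, 5, 8]` → outer = [4, 5, 8]
`container = {'data': outer}` → container = {'data': [4, 5, 8]}
`container['data'].append(19)` → outer = [4, 5, 8, 19]; container = {'data': [4, 5, 8, 19]}
`print(outer)` → prints [4, 5, 8, 19]

Answer: [4, 5, 8, 19]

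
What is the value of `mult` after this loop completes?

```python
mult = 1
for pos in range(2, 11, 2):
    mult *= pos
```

Product of even numbers 2 to 10
`mult` takes the values: 1 → 2 → 8 → 48 → 384 → 3840

Answer: 3840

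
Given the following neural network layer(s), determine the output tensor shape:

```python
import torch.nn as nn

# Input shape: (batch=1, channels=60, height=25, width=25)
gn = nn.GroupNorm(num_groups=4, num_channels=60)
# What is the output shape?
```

Input: (1, 60, 25, 25) -> Output: (1, 60, 25, 25)

Answer: (1, 60, 25, 25)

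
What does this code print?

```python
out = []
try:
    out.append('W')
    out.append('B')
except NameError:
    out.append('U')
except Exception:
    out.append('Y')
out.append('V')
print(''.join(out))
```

Execution trace: 'W' (try body) → 'B' (try body, no exception) → 'V' (after the try/except). Output: WBV

Answer: WBV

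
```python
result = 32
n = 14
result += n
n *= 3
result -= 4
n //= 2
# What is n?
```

Trace:
`result = 32` → result = 32
`n = 14` → n = 14
`result += n` → result = 46
`n *= 3` → n = 42
`result -= 4` → result = 42
`n //= 2` → n = 21
So n = 21

Answer: 21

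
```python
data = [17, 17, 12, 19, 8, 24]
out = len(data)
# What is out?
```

Trace:
`data = [17, 17, 12, 19, 8, 24]` → data = [17, 17, 12, 19, 8, 24]
`out = len(data)` → out = 6
So out = 6

Answer: 6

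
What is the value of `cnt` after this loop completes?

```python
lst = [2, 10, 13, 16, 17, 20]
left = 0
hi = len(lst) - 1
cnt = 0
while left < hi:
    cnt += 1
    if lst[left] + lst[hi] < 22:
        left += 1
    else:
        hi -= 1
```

Steps to find pair summing to 22
`cnt` takes the values: 0 → 1 → 2 → 3 → 4 → 5

Answer: 5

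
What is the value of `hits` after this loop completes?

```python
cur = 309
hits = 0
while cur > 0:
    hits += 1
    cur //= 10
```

Count digits by repeated division by 10
`hits` takes the values: 0 → 1 → 2 → 3

Answer: 3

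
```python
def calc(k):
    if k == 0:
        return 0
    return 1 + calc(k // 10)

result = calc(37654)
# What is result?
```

Count of digits of 37654: 5

Answer: 5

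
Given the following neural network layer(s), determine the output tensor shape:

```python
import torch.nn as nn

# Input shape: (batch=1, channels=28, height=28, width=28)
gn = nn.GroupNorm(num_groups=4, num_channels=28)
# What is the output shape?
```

Input: (1, 28, 28, 28) -> Output: (1, 28, 28, 28)

Answer: (1, 28, 28, 28)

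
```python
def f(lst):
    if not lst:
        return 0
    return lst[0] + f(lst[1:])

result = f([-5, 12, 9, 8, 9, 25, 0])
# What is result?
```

(-5) + 12 + 9 + 8 + 9 + 25 + 0 + 0 = 58

Answer: 58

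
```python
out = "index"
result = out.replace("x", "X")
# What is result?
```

Trace:
`out = "index"` → out = 'index'
`result = out.replace("x", "X")` → result = 'indeX'
So result = 'indeX'

Answer: 'indeX'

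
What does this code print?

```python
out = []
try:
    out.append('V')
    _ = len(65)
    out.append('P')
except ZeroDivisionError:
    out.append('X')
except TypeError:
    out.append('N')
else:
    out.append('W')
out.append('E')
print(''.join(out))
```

Execution trace: 'V' (try body) → 'N' (except TypeError) → 'E' (after the try/except). Output: VNE

Answer: VNE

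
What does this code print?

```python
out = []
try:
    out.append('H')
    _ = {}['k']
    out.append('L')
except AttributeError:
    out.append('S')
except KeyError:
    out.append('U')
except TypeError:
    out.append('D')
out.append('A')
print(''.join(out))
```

Execution trace: 'H' (try body) → 'U' (except KeyError) → 'A' (after the try/except). Output: HUA

Answer: HUA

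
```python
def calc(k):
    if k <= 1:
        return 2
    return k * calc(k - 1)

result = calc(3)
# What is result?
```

calc(3) = 3 * 2 * 2 = 12

Answer: 12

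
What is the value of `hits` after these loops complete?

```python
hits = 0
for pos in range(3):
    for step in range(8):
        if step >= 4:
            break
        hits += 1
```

Inner breaks at 4, outer runs 3 times
`hits` takes the values: 0 → 1 → 2 → 3 → 4 → 5 → 6 → 7 → 8 → 9 → 10 → 11 → 12

Answer: 12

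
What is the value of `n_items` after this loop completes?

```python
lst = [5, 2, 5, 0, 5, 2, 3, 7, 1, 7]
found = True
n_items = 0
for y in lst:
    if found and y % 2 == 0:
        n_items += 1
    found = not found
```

Count even values at even positions
`n_items` takes the values: 0

Answer: 0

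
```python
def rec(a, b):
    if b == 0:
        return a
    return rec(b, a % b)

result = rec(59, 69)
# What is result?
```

rec(59, 69) -> rec(69, 59) -> rec(59, 10) -> rec(10, 9) -> rec(9, 1) -> rec(1, 0) -> 1

Answer: 1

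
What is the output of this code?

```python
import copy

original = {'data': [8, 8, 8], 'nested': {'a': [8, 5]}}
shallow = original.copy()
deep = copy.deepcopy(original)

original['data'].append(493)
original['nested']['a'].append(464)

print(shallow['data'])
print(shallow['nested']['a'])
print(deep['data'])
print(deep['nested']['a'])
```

Key concept: comparing shallow vs deep copy.
Step by step:
`original = {'data': [8, 8, 8], 'nested': {'a': [8, 5]}}` → original = {'data': [8, 8, 8], 'nested': {'a': [8, 5]}}
`shallow = original.copy()` → shallow = {'data': [8, 8, 8], 'nested': {'a': [8, 5]}}
`deep = copy.deepcopy(original)` → deep = {'data': [8, 8, 8], 'nested': {'a': [8, 5]}}
`original['data'].append(493)` → original = {'data': [8, 8, 8, 493], 'nested': {'a': [8, 5]}}; shallow = {'data': [8, 8, 8, 493], 'nested': {'a': [8, 5]}}
`original['nested']['a'].append(464)` → original = {'data': [8, 8, 8, 493], 'nested': {'a': [8, 5, 464]}}; shallow = {'data': [8, 8, 8, 493], 'nested': {'a': [8, 5, 464]}}
`print(shallow['data'])` → prints [8, 8, 8, 493]
`print(shallow['nested']['a'])` → prints [8, 5, 464]
`print(deep['data'])` → prints [8, 8, 8]
`print(deep['nested']['a'])` → prints [8, 5]

Answer:
[8, 8, 8, 493]
[8, 5, 464]
[8, 8, 8]
[8, 5]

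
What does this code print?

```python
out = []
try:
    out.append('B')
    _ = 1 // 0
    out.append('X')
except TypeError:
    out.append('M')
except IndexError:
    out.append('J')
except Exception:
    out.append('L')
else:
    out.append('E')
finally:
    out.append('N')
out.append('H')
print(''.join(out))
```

Execution trace: 'B' (try body) → 'L' (except Exception) → 'N' (finally) → 'H' (after the try/except). Output: BLNH

Answer: BLNH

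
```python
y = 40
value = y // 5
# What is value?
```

Trace:
`y = 40` → y = 40
`value = y // 5` → value = 8
So value = 8

Answer: 8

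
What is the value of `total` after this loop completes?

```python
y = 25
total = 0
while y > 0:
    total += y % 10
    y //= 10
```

Sum digits of 25
`total` takes the values: 0 → 5 → 7

Answer: 7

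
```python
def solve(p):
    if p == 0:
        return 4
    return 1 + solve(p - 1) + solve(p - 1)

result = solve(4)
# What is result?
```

solve(p) = 1 + 2·solve(p-1), solve(0)=4. Closed form: (4+1)·2^4 - 1 = 79.

Answer: 79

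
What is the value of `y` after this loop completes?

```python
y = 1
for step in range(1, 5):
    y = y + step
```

Start at 1, add 1 through 4
`y` takes the values: 1 → 2 → 4 → 7 → 11

Answer: 11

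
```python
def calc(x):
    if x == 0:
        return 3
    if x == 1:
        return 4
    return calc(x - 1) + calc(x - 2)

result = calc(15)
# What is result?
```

Build up from base cases: calc(0)=3, calc(1)=4, calc(2)=7, calc(3)=11, calc(4)=18, calc(5)=29, calc(6)=47, ..., calc(15)=3571

Answer: 3571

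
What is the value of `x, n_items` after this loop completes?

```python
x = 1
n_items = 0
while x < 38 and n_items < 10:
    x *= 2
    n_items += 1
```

Double until >= 38 or 10 iterations
`x, n_items` takes the values: (1, 0) → (2, 0) → (2, 1) → (4, 1) → (4, 2) → (8, 2) → (8, 3) → (16, 3) → (16, 4) → (32, 4) → (32, 5) → (64, 5) → (64, 6)

Answer: 64, 6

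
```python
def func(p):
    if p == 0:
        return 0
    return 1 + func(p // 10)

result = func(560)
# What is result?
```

Count of digits of 560: 3

Answer: 3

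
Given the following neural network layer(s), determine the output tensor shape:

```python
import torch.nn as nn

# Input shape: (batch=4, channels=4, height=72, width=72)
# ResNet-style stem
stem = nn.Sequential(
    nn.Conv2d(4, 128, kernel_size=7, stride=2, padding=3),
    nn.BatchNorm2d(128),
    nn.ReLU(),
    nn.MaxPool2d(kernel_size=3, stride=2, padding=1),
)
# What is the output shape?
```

Input: (4, 4, 72, 72) -> after Conv2d 7x7 stride=2: (4, 128, 36, 36) -> Output: (4, 128, 18, 18)

Answer: (4, 128, 18, 18)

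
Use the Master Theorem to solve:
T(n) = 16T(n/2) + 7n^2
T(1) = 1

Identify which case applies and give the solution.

a=16, b=2, f(n)=7n^2. log_2(16) = 4. Since c=2 < 4, Case 1 applies: T(n) = Θ(n^log_b(a)) = O(n^4).

Answer: O(n^4) - Case 1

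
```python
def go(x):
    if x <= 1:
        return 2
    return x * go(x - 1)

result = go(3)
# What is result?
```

go(3) = 3 * 2 * 2 = 12

Answer: 12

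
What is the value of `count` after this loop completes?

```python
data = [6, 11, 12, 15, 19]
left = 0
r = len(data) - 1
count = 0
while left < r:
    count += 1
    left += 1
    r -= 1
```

Iterations until pointers meet (list length 5)
`count` takes the values: 0 → 1 → 2

Answer: 2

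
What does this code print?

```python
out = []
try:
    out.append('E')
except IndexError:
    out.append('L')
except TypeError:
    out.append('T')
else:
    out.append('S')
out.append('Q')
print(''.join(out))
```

Execution trace: 'E' (try body, no exception) → 'S' (else) → 'Q' (after the try/except). Output: ESQ

Answer: ESQ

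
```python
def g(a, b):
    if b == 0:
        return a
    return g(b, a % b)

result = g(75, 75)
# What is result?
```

g(75, 75) -> g(75, 0) -> 75

Answer: 75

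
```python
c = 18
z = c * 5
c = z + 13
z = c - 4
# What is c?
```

Trace:
`c = 18` → c = 18
`z = c * 5` → z = 90
`c = z + 13` → c = 103
`z = c - 4` → z = 99
So c = 103

Answer: 103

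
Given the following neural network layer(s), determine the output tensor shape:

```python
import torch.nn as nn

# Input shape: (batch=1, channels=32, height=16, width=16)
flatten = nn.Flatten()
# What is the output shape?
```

Input: (1, 32, 16, 16) -> Output: (1, 8192)

Answer: (1, 8192)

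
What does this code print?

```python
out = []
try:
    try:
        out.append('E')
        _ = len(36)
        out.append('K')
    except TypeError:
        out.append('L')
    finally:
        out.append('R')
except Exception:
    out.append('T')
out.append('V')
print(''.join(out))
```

Execution trace: 'E' (inner try body) → 'L' (inner except TypeError) → 'R' (inner finally) → 'V' (after the try/except). Output: ELRV

Answer: ELRV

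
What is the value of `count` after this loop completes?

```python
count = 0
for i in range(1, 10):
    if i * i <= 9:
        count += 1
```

Count numbers where i² ≤ 9
`count` takes the values: 0 → 1 → 2 → 3

Answer: 3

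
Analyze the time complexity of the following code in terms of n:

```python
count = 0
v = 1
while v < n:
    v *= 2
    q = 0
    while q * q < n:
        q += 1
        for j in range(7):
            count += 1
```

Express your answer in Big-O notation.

Each loop level contributes: log n × √n × 1. Multiplying the contributions gives O(√n log n).

Answer: O(√n log n)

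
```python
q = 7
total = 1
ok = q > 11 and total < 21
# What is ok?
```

Trace:
`q = 7` → q = 7
`total = 1` → total = 1
`ok = q > 11 and total < 21` → ok = False
So ok = False

Answer: False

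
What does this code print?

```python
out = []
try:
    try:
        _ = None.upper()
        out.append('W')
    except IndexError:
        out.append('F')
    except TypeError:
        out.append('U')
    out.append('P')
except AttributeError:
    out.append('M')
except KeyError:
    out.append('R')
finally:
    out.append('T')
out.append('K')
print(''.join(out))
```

Execution trace: 'M' (except AttributeError) → 'T' (finally) → 'K' (after the try/except). Output: MTK

Answer: MTK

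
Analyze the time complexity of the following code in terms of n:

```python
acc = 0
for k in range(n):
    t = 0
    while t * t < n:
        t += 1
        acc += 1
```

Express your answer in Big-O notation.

Each loop level contributes: n × √n. Multiplying the contributions gives O(n√n).

Answer: O(n√n)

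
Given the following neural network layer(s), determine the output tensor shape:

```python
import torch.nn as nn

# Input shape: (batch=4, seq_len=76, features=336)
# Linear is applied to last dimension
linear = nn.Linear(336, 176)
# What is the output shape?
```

Input: (4, 76, 336) -> Output: (4, 76, 176)

Answer: (4, 76, 176)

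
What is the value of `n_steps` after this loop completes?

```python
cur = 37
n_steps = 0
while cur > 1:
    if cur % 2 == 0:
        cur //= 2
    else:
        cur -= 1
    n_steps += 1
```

Steps to reduce 37 to 1
`n_steps` takes the values: 0 → 1 → 2 → 3 → 4 → 5 → 6 → 7

Answer: 7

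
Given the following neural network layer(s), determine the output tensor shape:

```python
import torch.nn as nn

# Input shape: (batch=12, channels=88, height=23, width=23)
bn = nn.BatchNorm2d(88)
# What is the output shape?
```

Input: (12, 88, 23, 23) -> Output: (12, 88, 23, 23)

Answer: (12, 88, 23, 23)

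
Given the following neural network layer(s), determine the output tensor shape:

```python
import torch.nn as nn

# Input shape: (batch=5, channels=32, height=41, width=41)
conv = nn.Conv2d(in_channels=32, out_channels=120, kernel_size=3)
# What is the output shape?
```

Input: (5, 32, 41, 41) -> Output: (5, 120, 39, 39)

Answer: (5, 120, 39, 39)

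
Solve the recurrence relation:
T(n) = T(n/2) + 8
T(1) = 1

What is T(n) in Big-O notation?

Each step divides n by 2 and adds 8. After log_2(n) steps we reach T(1)=1. So T(n) = 8·log_2(n) + 1 = O(log n).

Answer: O(log n)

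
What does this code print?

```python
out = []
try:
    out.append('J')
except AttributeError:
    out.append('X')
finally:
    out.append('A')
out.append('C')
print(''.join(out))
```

Execution trace: 'J' (try body, no exception) → 'A' (finally) → 'C' (after the try/except). Output: JAC

Answer: JAC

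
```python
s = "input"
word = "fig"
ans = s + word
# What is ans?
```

Trace:
`s = "input"` → s = 'input'
`word = "fig"` → word = 'fig'
`ans = s + word` → ans = 'inputfig'
So ans = 'inputfig'

Answer: 'inputfig'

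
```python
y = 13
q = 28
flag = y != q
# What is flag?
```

Trace:
`y = 13` → y = 13
`q = 28` → q = 28
`flag = y != q` → flag = True
So flag = True

Answer: True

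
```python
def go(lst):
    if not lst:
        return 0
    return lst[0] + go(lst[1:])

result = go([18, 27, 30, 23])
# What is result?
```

18 + 27 + 30 + 23 + 0 = 98

Answer: 98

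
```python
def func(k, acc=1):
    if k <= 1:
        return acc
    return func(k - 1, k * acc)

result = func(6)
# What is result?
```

Accumulator trace (n, acc): (6, 1) -> (5, 6) -> (4, 30) -> (3, 120) -> (2, 360) -> (1, 720) -> return 720

Answer: 720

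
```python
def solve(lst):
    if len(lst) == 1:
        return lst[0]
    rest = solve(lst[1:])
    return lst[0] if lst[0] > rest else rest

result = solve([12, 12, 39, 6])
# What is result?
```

Recursive max over [12, 12, 39, 6] = 39

Answer: 39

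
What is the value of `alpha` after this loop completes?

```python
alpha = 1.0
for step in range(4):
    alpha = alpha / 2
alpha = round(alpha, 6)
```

Halving LR 4 times: 1 / 2^4
`alpha` takes the values: 1.0 → 0.5 → 0.25 → 0.125 → 0.0625

Answer: 0.0625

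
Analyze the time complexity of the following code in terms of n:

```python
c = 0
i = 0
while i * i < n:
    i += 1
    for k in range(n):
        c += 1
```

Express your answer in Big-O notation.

Each loop level contributes: √n × n. Multiplying the contributions gives O(n√n).

Answer: O(n√n)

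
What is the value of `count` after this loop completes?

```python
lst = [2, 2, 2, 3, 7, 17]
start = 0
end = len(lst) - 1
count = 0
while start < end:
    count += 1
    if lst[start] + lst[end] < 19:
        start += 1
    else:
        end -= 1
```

Steps to find pair summing to 19
`count` takes the values: 0 → 1 → 2 → 3 → 4 → 5

Answer: 5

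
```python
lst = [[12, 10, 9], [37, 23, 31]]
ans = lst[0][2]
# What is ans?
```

Trace:
`lst = [[12, 10, 9], [37, 23, 31]]` → lst = [[12, 10, 9], [37, 23, 31]]
`ans = lst[0][2]` → ans = 9
So ans = 9

Answer: 9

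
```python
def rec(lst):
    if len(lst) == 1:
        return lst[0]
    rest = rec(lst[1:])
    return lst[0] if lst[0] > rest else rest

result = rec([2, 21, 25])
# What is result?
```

Recursive max over [2, 21, 25] = 25

Answer: 25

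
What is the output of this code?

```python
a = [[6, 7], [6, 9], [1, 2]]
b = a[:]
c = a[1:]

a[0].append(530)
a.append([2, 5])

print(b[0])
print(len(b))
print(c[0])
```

Key concept: slice with nested mutation.
Step by step:
`a = [[6, 7], [6, 9], [1, 2]]` → a = [[6, 7], [6, 9], [1, 2]]
`b = a[:]` → b = [[6, 7], [6, 9], [1, 2]]
`c = a[1:]` → c = [[6, 9], [1, 2]]
`a[0].append(530)` → a = [[6, 7, 530], [6, 9], [1, 2]]; b = [[6, 7, 530], [6, 9], [1, 2]]
`a.append([2, 5])` → a = [[6, 7, 530], [6, 9], [1, 2], [2, 5]]
`print(b[0])` → prints [6, 7, 530]
`print(len(b))` → prints 3
`print(c[0])` → prints [6, 9]

Answer:
[6, 7, 530]
3
[6, 9]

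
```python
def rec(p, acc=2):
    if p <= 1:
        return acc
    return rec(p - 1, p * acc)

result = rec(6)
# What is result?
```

Accumulator trace (n, acc): (6, 2) -> (5, 12) -> (4, 60) -> (3, 240) -> (2, 720) -> (1, 1440) -> return 1440

Answer: 1440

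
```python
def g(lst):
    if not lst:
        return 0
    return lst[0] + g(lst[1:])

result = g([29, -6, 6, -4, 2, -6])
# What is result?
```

29 + (-6) + 6 + (-4) + 2 + (-6) + 0 = 21

Answer: 21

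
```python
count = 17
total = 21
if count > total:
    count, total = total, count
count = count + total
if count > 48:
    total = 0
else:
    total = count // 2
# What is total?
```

Trace:
`count = 17` → count = 17
`total = 21` → total = 21
`if count > total: ...` → count > total is False → no variable changes
`count = count + total` → count = 38
`if count > 48: ...` → count > 48 is False, take else branch → total = 19
So total = 19

Answer: 19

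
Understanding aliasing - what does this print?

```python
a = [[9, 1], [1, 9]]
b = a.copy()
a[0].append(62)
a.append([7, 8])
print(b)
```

Key concept: shallow copy with nested lists.
Step by step:
`a = [[9, 1], [1, 9]]` → a = [[9, 1], [1, 9]]
`b = a.copy()` → b = [[9, 1], [1, 9]]
`a[0].append(62)` → a = [[9, 1, 62], [1, 9]]; b = [[9, 1, 62], [1, 9]]
`a.append([7, 8])` → a = [[9, 1, 62], [1, 9], [7, 8]]
`print(b)` → prints [[9, 1, 62], [1, 9]]

Answer: [[9, 1, 62], [1, 9]]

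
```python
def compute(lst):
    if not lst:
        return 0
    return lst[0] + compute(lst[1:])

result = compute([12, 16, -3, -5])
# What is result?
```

12 + 16 + (-3) + (-5) + 0 = 20

Answer: 20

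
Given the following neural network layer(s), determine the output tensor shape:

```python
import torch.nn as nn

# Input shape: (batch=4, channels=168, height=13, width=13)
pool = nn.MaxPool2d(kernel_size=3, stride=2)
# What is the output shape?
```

Input: (4, 168, 13, 13) -> Output: (4, 168, 6, 6)

Answer: (4, 168, 6, 6)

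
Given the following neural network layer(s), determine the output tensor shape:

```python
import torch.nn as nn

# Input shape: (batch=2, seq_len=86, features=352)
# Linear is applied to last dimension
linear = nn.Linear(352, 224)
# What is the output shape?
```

Input: (2, 86, 352) -> Output: (2, 86, 224)

Answer: (2, 86, 224)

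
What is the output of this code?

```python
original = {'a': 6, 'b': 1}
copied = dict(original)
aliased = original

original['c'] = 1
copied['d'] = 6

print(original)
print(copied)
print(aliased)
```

Key concept: dict() creates copy, assignment creates alias.
Step by step:
`original = {'a': 6, 'b': 1}` → original = {'a': 6, 'b': 1}
`copied = dict(original)` → copied = {'a': 6, 'b': 1}
`aliased = original` → aliased = {'a': 6, 'b': 1} (same object as original)
`original['c'] = 1` → original = {'a': 6, 'b': 1, 'c': 1} (same object as aliased); aliased = {'a': 6, 'b': 1, 'c': 1} (same object as original)
`copied['d'] = 6` → copied = {'a': 6, 'b': 1, 'd': 6}
`print(original)` → prints {'a': 6, 'b': 1, 'c': 1}
`print(copied)` → prints {'a': 6, 'b': 1, 'd': 6}
`print(aliased)` → prints {'a': 6, 'b': 1, 'c': 1}

Answer:
{'a': 6, 'b': 1, 'c': 1}
{'a': 6, 'b': 1, 'd': 6}
{'a': 6, 'b': 1, 'c': 1}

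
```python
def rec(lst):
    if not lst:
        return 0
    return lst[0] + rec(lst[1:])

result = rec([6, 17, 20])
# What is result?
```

6 + 17 + 20 + 0 = 43

Answer: 43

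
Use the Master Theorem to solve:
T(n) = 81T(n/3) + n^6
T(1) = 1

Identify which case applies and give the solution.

a=81, b=3, f(n)=n^6. log_3(81) = 4. Since c=6 > 4 and the regularity condition holds (81(n/3)^6 = (81/3^6)n^6 with 81/3^6 < 1), Case 3 applies: T(n) = Θ(f(n)) = O(n^6).

Answer: O(n^6) - Case 3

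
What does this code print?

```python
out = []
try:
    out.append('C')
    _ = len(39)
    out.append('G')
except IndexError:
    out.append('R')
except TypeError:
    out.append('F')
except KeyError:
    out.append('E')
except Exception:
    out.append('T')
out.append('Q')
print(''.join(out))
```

Execution trace: 'C' (try body) → 'F' (except TypeError) → 'Q' (after the try/except). Output: CFQ

Answer: CFQ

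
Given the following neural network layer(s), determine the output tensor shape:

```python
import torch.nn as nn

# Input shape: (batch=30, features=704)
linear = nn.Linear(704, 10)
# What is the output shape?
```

Input: (30, 704) -> Output: (30, 10)

Answer: (30, 10)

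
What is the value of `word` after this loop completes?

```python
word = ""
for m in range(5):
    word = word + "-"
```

Repeat '-' 5 times
`word` takes the values: "" → "-" → "--" → "---" → "----" → "-----"

Answer: "-----"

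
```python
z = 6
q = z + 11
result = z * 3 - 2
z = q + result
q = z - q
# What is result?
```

Trace:
`z = 6` → z = 6
`q = z + 11` → q = 17
`result = z * 3 - 2` → result = 16
`z = q + result` → z = 33
`q = z - q` → q = 16
So result = 16

Answer: 16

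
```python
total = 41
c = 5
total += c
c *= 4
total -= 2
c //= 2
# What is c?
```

Trace:
`total = 41` → total = 41
`c = 5` → c = 5
`total += c` → total = 46
`c *= 4` → c = 20
`total -= 2` → total = 44
`c //= 2` → c = 10
So c = 10

Answer: 10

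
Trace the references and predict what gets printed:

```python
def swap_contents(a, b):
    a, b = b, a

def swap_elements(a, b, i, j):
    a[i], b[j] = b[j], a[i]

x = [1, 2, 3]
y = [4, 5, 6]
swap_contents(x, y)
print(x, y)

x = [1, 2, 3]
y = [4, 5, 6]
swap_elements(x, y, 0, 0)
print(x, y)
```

Key concept: parameter rebinding vs mutation.
Step by step:
`x = [1, 2, 3]` → x = [1, 2, 3]
`y = [4, 5, 6]` → y = [4, 5, 6]
`swap_contents(x, y)` → no visible change to tracked variables
`print(x, y)` → prints [1, 2, 3] [4, 5, 6]
`x = [1, 2, 3]` → x = [1, 2, 3]
`y = [4, 5, 6]` → y = [4, 5, 6]
`swap_elements(x, y, 0, 0)` → x = [4, 2, 3]; y = [1, 5, 6]
`print(x, y)` → prints [4, 2, 3] [1, 5, 6]

Answer:
[1, 2, 3] [4, 5, 6]
[4, 2, 3] [1, 5, 6]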